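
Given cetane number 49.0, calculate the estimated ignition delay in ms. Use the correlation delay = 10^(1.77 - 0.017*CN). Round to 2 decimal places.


delay = 10^(1.77 - 0.017*CN)
Exponent = 1.77 - 0.017*49.0 = 0.9370
delay = 10^0.9370 = 8.65 ms


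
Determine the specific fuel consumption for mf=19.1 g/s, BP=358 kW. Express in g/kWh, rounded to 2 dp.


SFC = (mf / BP) * 3600
Rate = 19.1 / 358 = 0.053352 g/(s*kW)
SFC = 0.053352 * 3600 = 192.07 g/kWh


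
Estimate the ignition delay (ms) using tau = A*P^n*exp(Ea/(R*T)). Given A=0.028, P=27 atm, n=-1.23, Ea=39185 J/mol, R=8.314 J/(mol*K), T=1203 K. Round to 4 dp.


tau = A * P^n * exp(Ea/(R*T))
P^n = 27^(-1.23) = 0.01735492
Ea/(R*T) = 39185/(8.314*1203) = 3.917818
exp(Ea/(R*T)) = 50.290567
tau = 0.028 * 0.01735492 * 50.290567 = 0.0244 ms


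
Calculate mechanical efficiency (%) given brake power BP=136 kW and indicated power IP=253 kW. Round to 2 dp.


eta_mech = (BP / IP) * 100
Ratio = 136 / 253 = 0.5375
eta_mech = 0.5375 * 100 = 53.75%


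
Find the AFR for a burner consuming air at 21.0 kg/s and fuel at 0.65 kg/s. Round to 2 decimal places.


AFR = m_air / m_fuel
AFR = 21.0 / 0.65 = 32.31


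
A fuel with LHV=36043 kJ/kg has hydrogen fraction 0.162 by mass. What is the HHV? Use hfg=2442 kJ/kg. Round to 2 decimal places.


HHV = LHV + hfg * 9 * H
Water addition = 2442 * 9 * 0.162 = 3560.436 kJ/kg
HHV = 36043 + 3560.436 = 39603.44 kJ/kg


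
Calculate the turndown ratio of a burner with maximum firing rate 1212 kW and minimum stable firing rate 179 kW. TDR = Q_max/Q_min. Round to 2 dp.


TDR = Q_max / Q_min
TDR = 1212 / 179 = 6.77


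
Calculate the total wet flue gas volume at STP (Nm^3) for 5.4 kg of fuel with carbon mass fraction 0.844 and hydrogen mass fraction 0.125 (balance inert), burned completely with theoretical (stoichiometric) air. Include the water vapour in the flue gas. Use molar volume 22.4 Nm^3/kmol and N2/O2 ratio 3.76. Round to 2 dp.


Per kg fuel: CO2 = (C/12 kmol)*22.4 = (0.844/12)*22.4 = 1.57547 Nm^3
Per kg fuel: H2O = (H/2 kmol)*22.4 = (0.125/2)*22.4 = 1.40000 Nm^3
O2 needed per kg fuel = C/12 + H/4 = 0.844/12 + 0.125/4 = 0.10158333 kmol
Per kg fuel: N2 = O2*3.76*22.4 = 0.10158333*3.76*22.4 = 8.55575 Nm^3
Total per kg = 1.57547 + 1.40000 + 8.55575 = 11.53122 Nm^3
Total = 11.53122 * 5.4 = 62.27 Nm^3


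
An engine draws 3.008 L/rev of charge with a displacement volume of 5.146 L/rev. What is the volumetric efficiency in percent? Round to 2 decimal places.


eta_v = (V_actual / V_disp) * 100
Ratio = 3.008 / 5.146 = 0.5845
eta_v = 0.5845 * 100 = 58.45%


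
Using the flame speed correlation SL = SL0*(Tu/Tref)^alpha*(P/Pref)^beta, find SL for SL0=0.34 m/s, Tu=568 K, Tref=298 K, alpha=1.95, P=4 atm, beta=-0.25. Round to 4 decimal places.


SL = SL0 * (Tu/Tref)^alpha * (P/Pref)^beta
T ratio = 568/298 = 1.90604027
(T ratio)^alpha = 1.90604027^1.95 = 3.517690
(P/Pref)^beta = 4^(-0.25) = 0.707107
SL = 0.34 * 3.517690 * 0.707107 = 0.8457 m/s


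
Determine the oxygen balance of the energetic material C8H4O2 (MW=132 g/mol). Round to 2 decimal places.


OB = -1600 * (2C + H/2 - O) / MW
Inner = 2*8 + 4/2 - 2 = 16.00
OB = -1600 * 16.00 / 132 = -193.94%


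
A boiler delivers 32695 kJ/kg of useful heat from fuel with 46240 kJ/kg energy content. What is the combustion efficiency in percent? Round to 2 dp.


Efficiency = (Q_useful / Q_fuel) * 100
Efficiency = (32695 / 46240) * 100
Efficiency = 0.7071 * 100 = 70.71%


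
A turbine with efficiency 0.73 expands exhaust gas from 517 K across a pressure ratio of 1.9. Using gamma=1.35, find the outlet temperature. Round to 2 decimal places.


T_out = T_in * (1 - eta * (1 - PR^(-(gamma-1)/gamma)))
Exponent = -(1.35-1)/1.35 = -0.25925926
PR^exp = 1.9^(-0.25925926) = 0.84670193
Factor = 1 - 0.73*(1 - 0.84670193) = 0.88809241
T_out = 517 * 0.88809241 = 459.14 K


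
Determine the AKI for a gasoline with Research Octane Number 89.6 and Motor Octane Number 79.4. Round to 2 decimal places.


AKI = (RON + MON) / 2
AKI = (89.6 + 79.4) / 2
AKI = 169.0 / 2 = 84.50


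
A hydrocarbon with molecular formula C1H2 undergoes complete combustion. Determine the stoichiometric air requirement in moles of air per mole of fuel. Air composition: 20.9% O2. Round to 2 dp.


Balanced combustion: C1H2 + 1.5 O2 -> 1 CO2 + 1 H2O
O2 needed = C + H/4 = 1 + 2/4 = 1.50 moles
Air moles = O2 / 0.209 = 1.50 / 0.209 = 7.18 moles air


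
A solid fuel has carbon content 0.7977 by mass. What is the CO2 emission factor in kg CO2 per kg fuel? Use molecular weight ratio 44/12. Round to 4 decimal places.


EF = C_frac * (M_CO2 / M_C)
EF = 0.7977 * (44/12)
EF = 0.7977 * 3.666667 = 2.9249 kg_CO2/kg_fuel


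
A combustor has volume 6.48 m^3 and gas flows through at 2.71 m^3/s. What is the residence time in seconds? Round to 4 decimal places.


tau = V / Q_flow
tau = 6.48 / 2.71 = 2.3911 s


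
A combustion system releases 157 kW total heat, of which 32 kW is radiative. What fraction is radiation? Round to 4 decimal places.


f_rad = Q_rad / Q_total
f_rad = 32 / 157 = 0.2038


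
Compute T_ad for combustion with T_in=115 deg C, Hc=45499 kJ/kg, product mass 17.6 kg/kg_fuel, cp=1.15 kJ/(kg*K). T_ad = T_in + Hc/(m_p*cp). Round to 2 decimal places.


T_ad = T_in + Hc / (m_p * cp)
Denominator = 17.6 * 1.15 = 20.2400
Temperature rise = 45499 / 20.2400 = 2247.97 K
T_ad = 115 + 2247.97 = 2362.97 deg C


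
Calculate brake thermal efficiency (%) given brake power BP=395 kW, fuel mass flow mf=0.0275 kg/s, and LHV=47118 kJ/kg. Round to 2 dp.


eta_BTE = (BP / (mf * LHV)) * 100
Denominator = 0.0275 * 47118 = 1295.7450 kW
eta_BTE = (395 / 1295.7450) * 100 = 30.48%


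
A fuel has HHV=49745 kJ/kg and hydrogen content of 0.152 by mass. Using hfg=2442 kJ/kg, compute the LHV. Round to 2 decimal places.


LHV = HHV - hfg * 9 * H
Water correction = 2442 * 9 * 0.152 = 3340.656 kJ/kg
LHV = 49745 - 3340.656 = 46404.34 kJ/kg


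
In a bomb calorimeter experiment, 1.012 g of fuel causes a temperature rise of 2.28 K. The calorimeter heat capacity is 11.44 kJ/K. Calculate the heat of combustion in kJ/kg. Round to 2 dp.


Hc = C_cal * delta_T / m_fuel
Q_released = 11.44 * 2.28 = 26.0832 kJ
m_fuel = 1.012 g = 1.012/1000 kg = 0.001012 kg
Hc = 26.0832 / 0.001012 = 25773.91 kJ/kg


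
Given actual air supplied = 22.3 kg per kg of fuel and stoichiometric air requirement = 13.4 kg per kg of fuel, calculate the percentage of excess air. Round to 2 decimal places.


Excess air = actual - stoichiometric = 22.3 - 13.4 = 8.90 kg/kg fuel
Excess air % = (excess / stoich) * 100 = (8.90 / 13.4) * 100 = 66.42%


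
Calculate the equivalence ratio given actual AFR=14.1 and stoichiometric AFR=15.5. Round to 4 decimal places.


phi = AFR_stoich / AFR_actual
phi = 15.5 / 14.1 = 1.0993


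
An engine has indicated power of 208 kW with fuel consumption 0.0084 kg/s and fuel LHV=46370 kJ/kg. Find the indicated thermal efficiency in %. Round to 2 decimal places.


eta_ith = (IP / (mf * LHV)) * 100
Denominator = 0.0084 * 46370 = 389.5080 kW
eta_ith = (208 / 389.5080) * 100 = 53.40%


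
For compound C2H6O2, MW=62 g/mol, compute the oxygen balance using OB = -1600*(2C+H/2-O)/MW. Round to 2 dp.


OB = -1600 * (2C + H/2 - O) / MW
Inner = 2*2 + 6/2 - 2 = 5.00
OB = -1600 * 5.00 / 62 = -129.03%


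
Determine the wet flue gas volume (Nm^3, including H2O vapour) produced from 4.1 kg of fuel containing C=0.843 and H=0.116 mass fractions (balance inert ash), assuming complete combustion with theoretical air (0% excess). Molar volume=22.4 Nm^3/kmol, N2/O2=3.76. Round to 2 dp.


Per kg fuel: CO2 = (C/12 kmol)*22.4 = (0.843/12)*22.4 = 1.57360 Nm^3
Per kg fuel: H2O = (H/2 kmol)*22.4 = (0.116/2)*22.4 = 1.29920 Nm^3
O2 needed per kg fuel = C/12 + H/4 = 0.843/12 + 0.116/4 = 0.09925000 kmol
Per kg fuel: N2 = O2*3.76*22.4 = 0.09925000*3.76*22.4 = 8.35923 Nm^3
Total per kg = 1.57360 + 1.29920 + 8.35923 = 11.23203 Nm^3
Total = 11.23203 * 4.1 = 46.05 Nm^3


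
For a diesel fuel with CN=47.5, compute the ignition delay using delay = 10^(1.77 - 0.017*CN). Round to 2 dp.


delay = 10^(1.77 - 0.017*CN)
Exponent = 1.77 - 0.017*47.5 = 0.9625
delay = 10^0.9625 = 9.17 ms


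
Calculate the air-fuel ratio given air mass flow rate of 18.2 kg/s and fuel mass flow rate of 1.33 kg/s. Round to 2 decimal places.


AFR = m_air / m_fuel
AFR = 18.2 / 1.33 = 13.68


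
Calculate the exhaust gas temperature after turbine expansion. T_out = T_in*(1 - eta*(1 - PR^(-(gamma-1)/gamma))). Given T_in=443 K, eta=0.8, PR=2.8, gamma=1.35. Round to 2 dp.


T_out = T_in * (1 - eta * (1 - PR^(-(gamma-1)/gamma)))
Exponent = -(1.35-1)/1.35 = -0.25925926
PR^exp = 2.8^(-0.25925926) = 0.76572026
Factor = 1 - 0.8*(1 - 0.76572026) = 0.81257621
T_out = 443 * 0.81257621 = 359.97 K


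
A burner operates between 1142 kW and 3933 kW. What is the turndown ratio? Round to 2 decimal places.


TDR = Q_max / Q_min
TDR = 3933 / 1142 = 3.44


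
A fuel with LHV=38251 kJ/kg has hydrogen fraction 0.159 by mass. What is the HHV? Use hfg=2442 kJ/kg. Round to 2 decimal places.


HHV = LHV + hfg * 9 * H
Water addition = 2442 * 9 * 0.159 = 3494.502 kJ/kg
HHV = 38251 + 3494.502 = 41745.50 kJ/kg


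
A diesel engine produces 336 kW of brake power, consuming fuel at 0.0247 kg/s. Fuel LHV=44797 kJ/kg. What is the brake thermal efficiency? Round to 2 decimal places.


eta_BTE = (BP / (mf * LHV)) * 100
Denominator = 0.0247 * 44797 = 1106.4859 kW
eta_BTE = (336 / 1106.4859) * 100 = 30.37%


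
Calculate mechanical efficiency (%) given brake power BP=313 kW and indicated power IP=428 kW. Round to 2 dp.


eta_mech = (BP / IP) * 100
Ratio = 313 / 428 = 0.7313
eta_mech = 0.7313 * 100 = 73.13%


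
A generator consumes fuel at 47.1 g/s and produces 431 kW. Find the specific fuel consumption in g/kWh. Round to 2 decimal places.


SFC = (mf / BP) * 3600
Rate = 47.1 / 431 = 0.109281 g/(s*kW)
SFC = 0.109281 * 3600 = 393.41 g/kWh


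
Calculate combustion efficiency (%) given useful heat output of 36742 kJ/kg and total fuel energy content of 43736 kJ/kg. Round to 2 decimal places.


Efficiency = (Q_useful / Q_fuel) * 100
Efficiency = (36742 / 43736) * 100
Efficiency = 0.8401 * 100 = 84.01%


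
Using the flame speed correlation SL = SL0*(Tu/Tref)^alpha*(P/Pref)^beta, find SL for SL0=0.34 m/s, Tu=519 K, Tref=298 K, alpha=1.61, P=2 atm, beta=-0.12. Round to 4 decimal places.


SL = SL0 * (Tu/Tref)^alpha * (P/Pref)^beta
T ratio = 519/298 = 1.74161074
(T ratio)^alpha = 1.74161074^1.61 = 2.443044
(P/Pref)^beta = 2^(-0.12) = 0.920188
SL = 0.34 * 2.443044 * 0.920188 = 0.7643 m/s


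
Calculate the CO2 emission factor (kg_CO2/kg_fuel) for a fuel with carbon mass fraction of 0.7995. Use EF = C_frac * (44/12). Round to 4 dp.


EF = C_frac * (M_CO2 / M_C)
EF = 0.7995 * (44/12)
EF = 0.7995 * 3.666667 = 2.9315 kg_CO2/kg_fuel


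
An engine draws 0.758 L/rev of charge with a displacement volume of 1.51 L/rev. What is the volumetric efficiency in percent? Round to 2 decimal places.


eta_v = (V_actual / V_disp) * 100
Ratio = 0.758 / 1.51 = 0.5020
eta_v = 0.5020 * 100 = 50.20%


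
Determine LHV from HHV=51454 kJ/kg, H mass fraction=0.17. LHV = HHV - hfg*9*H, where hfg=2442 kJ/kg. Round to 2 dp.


LHV = HHV - hfg * 9 * H
Water correction = 2442 * 9 * 0.17 = 3736.260 kJ/kg
LHV = 51454 - 3736.260 = 47717.74 kJ/kg


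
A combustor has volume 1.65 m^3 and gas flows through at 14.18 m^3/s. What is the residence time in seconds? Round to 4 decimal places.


tau = V / Q_flow
tau = 1.65 / 14.18 = 0.1164 s


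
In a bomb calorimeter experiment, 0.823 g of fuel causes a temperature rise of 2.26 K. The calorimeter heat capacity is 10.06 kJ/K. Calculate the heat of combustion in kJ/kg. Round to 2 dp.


Hc = C_cal * delta_T / m_fuel
Q_released = 10.06 * 2.26 = 22.7356 kJ
m_fuel = 0.823 g = 0.823/1000 kg = 0.000823 kg
Hc = 22.7356 / 0.000823 = 27625.27 kJ/kg


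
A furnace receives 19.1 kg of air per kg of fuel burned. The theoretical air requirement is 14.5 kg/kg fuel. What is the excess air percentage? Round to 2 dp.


Excess air = actual - stoichiometric = 19.1 - 14.5 = 4.60 kg/kg fuel
Excess air % = (excess / stoich) * 100 = (4.60 / 14.5) * 100 = 31.72%


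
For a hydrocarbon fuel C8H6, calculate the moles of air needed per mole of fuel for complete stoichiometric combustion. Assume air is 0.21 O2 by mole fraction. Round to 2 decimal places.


Balanced combustion: C8H6 + 9.5 O2 -> 8 CO2 + 3 H2O
O2 needed = C + H/4 = 8 + 6/4 = 9.50 moles
Air moles = O2 / 0.21 = 9.50 / 0.21 = 45.24 moles air


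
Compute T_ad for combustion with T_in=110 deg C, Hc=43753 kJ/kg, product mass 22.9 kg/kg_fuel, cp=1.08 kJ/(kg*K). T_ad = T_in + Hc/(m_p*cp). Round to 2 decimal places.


T_ad = T_in + Hc / (m_p * cp)
Denominator = 22.9 * 1.08 = 24.7320
Temperature rise = 43753 / 24.7320 = 1769.08 K
T_ad = 110 + 1769.08 = 1879.08 deg C


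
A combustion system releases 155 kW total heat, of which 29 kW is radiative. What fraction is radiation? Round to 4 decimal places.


f_rad = Q_rad / Q_total
f_rad = 29 / 155 = 0.1871


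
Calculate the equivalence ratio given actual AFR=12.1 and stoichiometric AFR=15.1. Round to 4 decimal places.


phi = AFR_stoich / AFR_actual
phi = 15.1 / 12.1 = 1.2479


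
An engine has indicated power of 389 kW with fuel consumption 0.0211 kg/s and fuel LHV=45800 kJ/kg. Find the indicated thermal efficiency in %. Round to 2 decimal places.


eta_ith = (IP / (mf * LHV)) * 100
Denominator = 0.0211 * 45800 = 966.3800 kW
eta_ith = (389 / 966.3800) * 100 = 40.25%


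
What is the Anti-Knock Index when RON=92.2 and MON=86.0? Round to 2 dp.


AKI = (RON + MON) / 2
AKI = (92.2 + 86.0) / 2
AKI = 178.2 / 2 = 89.10


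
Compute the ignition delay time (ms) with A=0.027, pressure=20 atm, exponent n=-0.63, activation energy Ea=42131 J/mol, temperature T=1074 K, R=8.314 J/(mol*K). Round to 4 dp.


tau = A * P^n * exp(Ea/(R*T))
P^n = 20^(-0.63) = 0.15147854
Ea/(R*T) = 42131/(8.314*1074) = 4.718321
exp(Ea/(R*T)) = 111.980058
tau = 0.027 * 0.15147854 * 111.980058 = 0.4580 ms


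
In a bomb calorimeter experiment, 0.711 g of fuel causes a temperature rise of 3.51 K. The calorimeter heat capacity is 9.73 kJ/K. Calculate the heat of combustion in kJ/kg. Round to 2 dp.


Hc = C_cal * delta_T / m_fuel
Q_released = 9.73 * 3.51 = 34.1523 kJ
m_fuel = 0.711 g = 0.711/1000 kg = 0.000711 kg
Hc = 34.1523 / 0.000711 = 48034.18 kJ/kg


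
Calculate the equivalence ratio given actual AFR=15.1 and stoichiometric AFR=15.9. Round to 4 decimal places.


phi = AFR_stoich / AFR_actual
phi = 15.9 / 15.1 = 1.0530


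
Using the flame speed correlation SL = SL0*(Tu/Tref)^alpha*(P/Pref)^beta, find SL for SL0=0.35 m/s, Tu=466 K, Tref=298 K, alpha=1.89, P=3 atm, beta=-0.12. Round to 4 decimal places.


SL = SL0 * (Tu/Tref)^alpha * (P/Pref)^beta
T ratio = 466/298 = 1.56375839
(T ratio)^alpha = 1.56375839^1.89 = 2.327987
(P/Pref)^beta = 3^(-0.12) = 0.876487
SL = 0.35 * 2.327987 * 0.876487 = 0.7142 m/s


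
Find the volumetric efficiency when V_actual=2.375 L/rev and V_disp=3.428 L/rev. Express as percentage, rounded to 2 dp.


eta_v = (V_actual / V_disp) * 100
Ratio = 2.375 / 3.428 = 0.6928
eta_v = 0.6928 * 100 = 69.28%


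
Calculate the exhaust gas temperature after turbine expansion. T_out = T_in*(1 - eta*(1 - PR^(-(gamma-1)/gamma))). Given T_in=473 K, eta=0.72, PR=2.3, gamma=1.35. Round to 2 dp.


T_out = T_in * (1 - eta * (1 - PR^(-(gamma-1)/gamma)))
Exponent = -(1.35-1)/1.35 = -0.25925926
PR^exp = 2.3^(-0.25925926) = 0.80578413
Factor = 1 - 0.72*(1 - 0.80578413) = 0.86016457
T_out = 473 * 0.86016457 = 406.86 K


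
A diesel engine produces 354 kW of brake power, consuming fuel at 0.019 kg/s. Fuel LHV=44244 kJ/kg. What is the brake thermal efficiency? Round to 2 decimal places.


eta_BTE = (BP / (mf * LHV)) * 100
Denominator = 0.019 * 44244 = 840.6360 kW
eta_BTE = (354 / 840.6360) * 100 = 42.11%


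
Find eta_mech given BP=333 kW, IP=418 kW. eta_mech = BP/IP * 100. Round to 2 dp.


eta_mech = (BP / IP) * 100
Ratio = 333 / 418 = 0.7967
eta_mech = 0.7967 * 100 = 79.67%


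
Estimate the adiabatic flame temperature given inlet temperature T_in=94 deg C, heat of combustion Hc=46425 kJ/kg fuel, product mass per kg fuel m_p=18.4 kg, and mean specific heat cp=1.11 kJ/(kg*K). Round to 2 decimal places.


T_ad = T_in + Hc / (m_p * cp)
Denominator = 18.4 * 1.11 = 20.4240
Temperature rise = 46425 / 20.4240 = 2273.06 K
T_ad = 94 + 2273.06 = 2367.06 deg C


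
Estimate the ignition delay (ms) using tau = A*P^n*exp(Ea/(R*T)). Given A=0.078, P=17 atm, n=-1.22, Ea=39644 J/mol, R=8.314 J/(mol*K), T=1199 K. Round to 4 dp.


tau = A * P^n * exp(Ea/(R*T))
P^n = 17^(-1.22) = 0.03153932
Ea/(R*T) = 39644/(8.314*1199) = 3.976933
exp(Ea/(R*T)) = 53.353144
tau = 0.078 * 0.03153932 * 53.353144 = 0.1313 ms


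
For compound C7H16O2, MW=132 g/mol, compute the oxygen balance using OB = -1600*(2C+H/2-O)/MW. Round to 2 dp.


OB = -1600 * (2C + H/2 - O) / MW
Inner = 2*7 + 16/2 - 2 = 20.00
OB = -1600 * 20.00 / 132 = -242.42%


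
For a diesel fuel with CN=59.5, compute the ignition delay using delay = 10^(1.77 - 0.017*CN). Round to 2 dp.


delay = 10^(1.77 - 0.017*CN)
Exponent = 1.77 - 0.017*59.5 = 0.7585
delay = 10^0.7585 = 5.73 ms


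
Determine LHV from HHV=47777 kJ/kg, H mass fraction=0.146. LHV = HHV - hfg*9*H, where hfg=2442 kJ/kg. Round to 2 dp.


LHV = HHV - hfg * 9 * H
Water correction = 2442 * 9 * 0.146 = 3208.788 kJ/kg
LHV = 47777 - 3208.788 = 44568.21 kJ/kg


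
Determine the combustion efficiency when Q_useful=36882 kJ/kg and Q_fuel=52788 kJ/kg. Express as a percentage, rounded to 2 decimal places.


Efficiency = (Q_useful / Q_fuel) * 100
Efficiency = (36882 / 52788) * 100
Efficiency = 0.6987 * 100 = 69.87%


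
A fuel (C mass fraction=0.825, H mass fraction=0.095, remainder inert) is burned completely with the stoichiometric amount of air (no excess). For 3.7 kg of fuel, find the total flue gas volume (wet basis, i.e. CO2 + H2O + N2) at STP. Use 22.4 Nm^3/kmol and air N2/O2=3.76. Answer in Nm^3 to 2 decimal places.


Per kg fuel: CO2 = (C/12 kmol)*22.4 = (0.825/12)*22.4 = 1.54000 Nm^3
Per kg fuel: H2O = (H/2 kmol)*22.4 = (0.095/2)*22.4 = 1.06400 Nm^3
O2 needed per kg fuel = C/12 + H/4 = 0.825/12 + 0.095/4 = 0.09250000 kmol
Per kg fuel: N2 = O2*3.76*22.4 = 0.09250000*3.76*22.4 = 7.79072 Nm^3
Total per kg = 1.54000 + 1.06400 + 7.79072 = 10.39472 Nm^3
Total = 10.39472 * 3.7 = 38.46 Nm^3


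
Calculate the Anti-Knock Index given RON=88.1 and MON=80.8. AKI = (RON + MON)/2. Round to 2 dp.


AKI = (RON + MON) / 2
AKI = (88.1 + 80.8) / 2
AKI = 168.9 / 2 = 84.45


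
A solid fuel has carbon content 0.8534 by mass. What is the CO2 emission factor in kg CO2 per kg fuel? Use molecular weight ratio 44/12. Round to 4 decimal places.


EF = C_frac * (M_CO2 / M_C)
EF = 0.8534 * (44/12)
EF = 0.8534 * 3.666667 = 3.1291 kg_CO2/kg_fuel


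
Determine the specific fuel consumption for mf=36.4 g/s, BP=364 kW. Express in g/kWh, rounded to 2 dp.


SFC = (mf / BP) * 3600
Rate = 36.4 / 364 = 0.100000 g/(s*kW)
SFC = 0.100000 * 3600 = 360.00 g/kWh


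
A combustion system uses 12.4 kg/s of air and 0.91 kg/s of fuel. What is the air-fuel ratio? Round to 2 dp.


AFR = m_air / m_fuel
AFR = 12.4 / 0.91 = 13.63


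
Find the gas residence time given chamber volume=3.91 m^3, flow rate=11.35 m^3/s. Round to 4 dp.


tau = V / Q_flow
tau = 3.91 / 11.35 = 0.3445 s


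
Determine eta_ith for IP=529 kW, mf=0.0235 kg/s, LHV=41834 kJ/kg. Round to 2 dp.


eta_ith = (IP / (mf * LHV)) * 100
Denominator = 0.0235 * 41834 = 983.0990 kW
eta_ith = (529 / 983.0990) * 100 = 53.81%


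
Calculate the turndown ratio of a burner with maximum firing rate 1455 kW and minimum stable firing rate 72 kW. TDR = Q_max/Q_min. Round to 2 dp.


TDR = Q_max / Q_min
TDR = 1455 / 72 = 20.21


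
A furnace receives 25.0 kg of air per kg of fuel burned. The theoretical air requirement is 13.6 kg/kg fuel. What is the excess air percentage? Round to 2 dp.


Excess air = actual - stoichiometric = 25.0 - 13.6 = 11.40 kg/kg fuel
Excess air % = (excess / stoich) * 100 = (11.40 / 13.6) * 100 = 83.82%


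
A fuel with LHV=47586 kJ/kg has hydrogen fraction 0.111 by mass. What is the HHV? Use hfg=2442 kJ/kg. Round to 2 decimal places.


HHV = LHV + hfg * 9 * H
Water addition = 2442 * 9 * 0.111 = 2439.558 kJ/kg
HHV = 47586 + 2439.558 = 50025.56 kJ/kg


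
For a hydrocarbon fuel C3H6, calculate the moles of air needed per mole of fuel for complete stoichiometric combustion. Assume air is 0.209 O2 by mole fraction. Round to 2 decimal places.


Balanced combustion: C3H6 + 4.5 O2 -> 3 CO2 + 3 H2O
O2 needed = C + H/4 = 3 + 6/4 = 4.50 moles
Air moles = O2 / 0.209 = 4.50 / 0.209 = 21.53 moles air


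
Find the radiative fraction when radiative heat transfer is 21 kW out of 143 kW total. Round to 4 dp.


f_rad = Q_rad / Q_total
f_rad = 21 / 143 = 0.1469


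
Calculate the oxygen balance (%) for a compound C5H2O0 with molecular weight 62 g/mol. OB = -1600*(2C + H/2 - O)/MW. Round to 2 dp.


OB = -1600 * (2C + H/2 - O) / MW
Inner = 2*5 + 2/2 - 0 = 11.00
OB = -1600 * 11.00 / 62 = -283.87%


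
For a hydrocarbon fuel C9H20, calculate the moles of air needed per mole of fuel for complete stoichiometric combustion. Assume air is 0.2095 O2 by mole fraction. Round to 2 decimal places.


Balanced combustion: C9H20 + 14 O2 -> 9 CO2 + 10 H2O
O2 needed = C + H/4 = 9 + 20/4 = 14.00 moles
Air moles = O2 / 0.2095 = 14.00 / 0.2095 = 66.83 moles air


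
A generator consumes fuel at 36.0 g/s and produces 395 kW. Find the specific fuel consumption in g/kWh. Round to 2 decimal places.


SFC = (mf / BP) * 3600
Rate = 36.0 / 395 = 0.091139 g/(s*kW)
SFC = 0.091139 * 3600 = 328.10 g/kWh


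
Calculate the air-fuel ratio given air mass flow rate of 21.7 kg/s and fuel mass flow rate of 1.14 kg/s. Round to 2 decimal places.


AFR = m_air / m_fuel
AFR = 21.7 / 1.14 = 19.04


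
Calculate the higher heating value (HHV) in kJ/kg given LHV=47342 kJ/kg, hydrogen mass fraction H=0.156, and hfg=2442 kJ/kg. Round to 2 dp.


HHV = LHV + hfg * 9 * H
Water addition = 2442 * 9 * 0.156 = 3428.568 kJ/kg
HHV = 47342 + 3428.568 = 50770.57 kJ/kg


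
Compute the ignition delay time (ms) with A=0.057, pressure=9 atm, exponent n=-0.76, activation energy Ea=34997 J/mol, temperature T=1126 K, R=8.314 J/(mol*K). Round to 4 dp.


tau = A * P^n * exp(Ea/(R*T))
P^n = 9^(-0.76) = 0.18826765
Ea/(R*T) = 34997/(8.314*1126) = 3.738371
exp(Ea/(R*T)) = 42.029471
tau = 0.057 * 0.18826765 * 42.029471 = 0.4510 ms


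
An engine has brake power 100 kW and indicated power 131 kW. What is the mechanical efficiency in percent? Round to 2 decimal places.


eta_mech = (BP / IP) * 100
Ratio = 100 / 131 = 0.7634
eta_mech = 0.7634 * 100 = 76.34%


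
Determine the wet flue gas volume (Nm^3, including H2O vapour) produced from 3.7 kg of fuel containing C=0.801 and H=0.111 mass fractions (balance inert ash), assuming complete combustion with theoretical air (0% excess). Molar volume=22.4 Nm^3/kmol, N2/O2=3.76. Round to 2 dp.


Per kg fuel: CO2 = (C/12 kmol)*22.4 = (0.801/12)*22.4 = 1.49520 Nm^3
Per kg fuel: H2O = (H/2 kmol)*22.4 = (0.111/2)*22.4 = 1.24320 Nm^3
O2 needed per kg fuel = C/12 + H/4 = 0.801/12 + 0.111/4 = 0.09450000 kmol
Per kg fuel: N2 = O2*3.76*22.4 = 0.09450000*3.76*22.4 = 7.95917 Nm^3
Total per kg = 1.49520 + 1.24320 + 7.95917 = 10.69757 Nm^3
Total = 10.69757 * 3.7 = 39.58 Nm^3


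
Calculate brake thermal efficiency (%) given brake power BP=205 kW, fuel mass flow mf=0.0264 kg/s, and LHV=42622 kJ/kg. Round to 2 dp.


eta_BTE = (BP / (mf * LHV)) * 100
Denominator = 0.0264 * 42622 = 1125.2208 kW
eta_BTE = (205 / 1125.2208) * 100 = 18.22%


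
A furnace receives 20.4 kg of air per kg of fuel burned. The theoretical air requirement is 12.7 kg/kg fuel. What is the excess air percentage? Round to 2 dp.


Excess air = actual - stoichiometric = 20.4 - 12.7 = 7.70 kg/kg fuel
Excess air % = (excess / stoich) * 100 = (7.70 / 12.7) * 100 = 60.63%


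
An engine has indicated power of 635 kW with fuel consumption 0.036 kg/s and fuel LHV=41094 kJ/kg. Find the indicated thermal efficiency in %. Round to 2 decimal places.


eta_ith = (IP / (mf * LHV)) * 100
Denominator = 0.036 * 41094 = 1479.3840 kW
eta_ith = (635 / 1479.3840) * 100 = 42.92%


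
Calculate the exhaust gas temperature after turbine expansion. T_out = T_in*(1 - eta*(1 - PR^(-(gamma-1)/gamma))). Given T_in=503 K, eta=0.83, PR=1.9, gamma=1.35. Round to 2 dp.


T_out = T_in * (1 - eta * (1 - PR^(-(gamma-1)/gamma)))
Exponent = -(1.35-1)/1.35 = -0.25925926
PR^exp = 1.9^(-0.25925926) = 0.84670193
Factor = 1 - 0.83*(1 - 0.84670193) = 0.87276260
T_out = 503 * 0.87276260 = 439.00 K


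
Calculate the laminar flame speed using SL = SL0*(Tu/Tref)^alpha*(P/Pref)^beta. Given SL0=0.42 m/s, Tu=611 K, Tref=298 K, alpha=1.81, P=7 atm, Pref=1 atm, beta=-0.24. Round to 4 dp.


SL = SL0 * (Tu/Tref)^alpha * (P/Pref)^beta
T ratio = 611/298 = 2.05033557
(T ratio)^alpha = 2.05033557^1.81 = 3.667779
(P/Pref)^beta = 7^(-0.24) = 0.626869
SL = 0.42 * 3.667779 * 0.626869 = 0.9657 m/s


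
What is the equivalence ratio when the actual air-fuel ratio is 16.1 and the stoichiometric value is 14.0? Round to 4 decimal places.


phi = AFR_stoich / AFR_actual
phi = 14.0 / 16.1 = 0.8696


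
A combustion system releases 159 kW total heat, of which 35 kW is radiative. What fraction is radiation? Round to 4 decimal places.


f_rad = Q_rad / Q_total
f_rad = 35 / 159 = 0.2201


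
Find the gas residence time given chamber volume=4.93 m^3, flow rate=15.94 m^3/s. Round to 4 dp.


tau = V / Q_flow
tau = 4.93 / 15.94 = 0.3093 s


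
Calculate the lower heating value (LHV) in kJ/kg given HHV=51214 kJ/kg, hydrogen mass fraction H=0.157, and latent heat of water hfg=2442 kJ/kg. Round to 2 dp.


LHV = HHV - hfg * 9 * H
Water correction = 2442 * 9 * 0.157 = 3450.546 kJ/kg
LHV = 51214 - 3450.546 = 47763.45 kJ/kg


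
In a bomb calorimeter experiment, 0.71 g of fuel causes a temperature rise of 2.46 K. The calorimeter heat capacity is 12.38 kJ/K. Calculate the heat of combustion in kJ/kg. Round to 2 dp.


Hc = C_cal * delta_T / m_fuel
Q_released = 12.38 * 2.46 = 30.4548 kJ
m_fuel = 0.71 g = 0.71/1000 kg = 0.000710 kg
Hc = 30.4548 / 0.000710 = 42894.08 kJ/kg


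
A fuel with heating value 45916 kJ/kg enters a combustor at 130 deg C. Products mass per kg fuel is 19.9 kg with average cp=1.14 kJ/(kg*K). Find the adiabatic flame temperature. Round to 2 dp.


T_ad = T_in + Hc / (m_p * cp)
Denominator = 19.9 * 1.14 = 22.6860
Temperature rise = 45916 / 22.6860 = 2023.98 K
T_ad = 130 + 2023.98 = 2153.98 deg C


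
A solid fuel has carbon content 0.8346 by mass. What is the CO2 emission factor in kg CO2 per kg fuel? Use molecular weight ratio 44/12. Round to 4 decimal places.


EF = C_frac * (M_CO2 / M_C)
EF = 0.8346 * (44/12)
EF = 0.8346 * 3.666667 = 3.0602 kg_CO2/kg_fuel


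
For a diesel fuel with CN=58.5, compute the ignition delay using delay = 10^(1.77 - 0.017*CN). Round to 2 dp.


delay = 10^(1.77 - 0.017*CN)
Exponent = 1.77 - 0.017*58.5 = 0.7755
delay = 10^0.7755 = 5.96 ms


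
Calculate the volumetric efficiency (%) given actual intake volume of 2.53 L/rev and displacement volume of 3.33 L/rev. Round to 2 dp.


eta_v = (V_actual / V_disp) * 100
Ratio = 2.53 / 3.33 = 0.7598
eta_v = 0.7598 * 100 = 75.98%


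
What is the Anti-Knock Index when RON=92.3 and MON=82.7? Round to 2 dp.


AKI = (RON + MON) / 2
AKI = (92.3 + 82.7) / 2
AKI = 175.0 / 2 = 87.50


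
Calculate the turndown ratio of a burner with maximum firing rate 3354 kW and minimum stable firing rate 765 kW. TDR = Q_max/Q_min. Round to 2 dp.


TDR = Q_max / Q_min
TDR = 3354 / 765 = 4.38


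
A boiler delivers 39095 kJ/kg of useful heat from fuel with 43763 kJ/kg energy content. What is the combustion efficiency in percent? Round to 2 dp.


Efficiency = (Q_useful / Q_fuel) * 100
Efficiency = (39095 / 43763) * 100
Efficiency = 0.8933 * 100 = 89.33%


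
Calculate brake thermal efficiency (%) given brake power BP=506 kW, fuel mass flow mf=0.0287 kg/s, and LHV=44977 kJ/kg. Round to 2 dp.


eta_BTE = (BP / (mf * LHV)) * 100
Denominator = 0.0287 * 44977 = 1290.8399 kW
eta_BTE = (506 / 1290.8399) * 100 = 39.20%


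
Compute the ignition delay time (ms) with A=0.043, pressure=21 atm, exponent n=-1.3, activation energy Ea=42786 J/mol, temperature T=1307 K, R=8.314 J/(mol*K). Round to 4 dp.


tau = A * P^n * exp(Ea/(R*T))
P^n = 21^(-1.3) = 0.01910359
Ea/(R*T) = 42786/(8.314*1307) = 3.937459
exp(Ea/(R*T)) = 51.288129
tau = 0.043 * 0.01910359 * 51.288129 = 0.0421 ms


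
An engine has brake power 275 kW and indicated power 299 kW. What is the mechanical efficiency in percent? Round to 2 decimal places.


eta_mech = (BP / IP) * 100
Ratio = 275 / 299 = 0.9197
eta_mech = 0.9197 * 100 = 91.97%


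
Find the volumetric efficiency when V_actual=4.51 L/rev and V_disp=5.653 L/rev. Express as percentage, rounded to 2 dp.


eta_v = (V_actual / V_disp) * 100
Ratio = 4.51 / 5.653 = 0.7978
eta_v = 0.7978 * 100 = 79.78%


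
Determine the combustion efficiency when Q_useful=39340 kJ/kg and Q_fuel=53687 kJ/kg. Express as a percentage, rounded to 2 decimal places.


Efficiency = (Q_useful / Q_fuel) * 100
Efficiency = (39340 / 53687) * 100
Efficiency = 0.7328 * 100 = 73.28%


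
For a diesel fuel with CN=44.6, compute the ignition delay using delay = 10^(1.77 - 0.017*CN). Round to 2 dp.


delay = 10^(1.77 - 0.017*CN)
Exponent = 1.77 - 0.017*44.6 = 1.0118
delay = 10^1.0118 = 10.28 ms


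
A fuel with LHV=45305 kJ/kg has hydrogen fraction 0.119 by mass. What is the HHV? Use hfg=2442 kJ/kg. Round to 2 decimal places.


HHV = LHV + hfg * 9 * H
Water addition = 2442 * 9 * 0.119 = 2615.382 kJ/kg
HHV = 45305 + 2615.382 = 47920.38 kJ/kg


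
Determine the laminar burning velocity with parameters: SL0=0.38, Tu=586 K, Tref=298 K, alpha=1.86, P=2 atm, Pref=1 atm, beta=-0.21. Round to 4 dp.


SL = SL0 * (Tu/Tref)^alpha * (P/Pref)^beta
T ratio = 586/298 = 1.96644295
(T ratio)^alpha = 1.96644295^1.86 = 3.517607
(P/Pref)^beta = 2^(-0.21) = 0.864537
SL = 0.38 * 3.517607 * 0.864537 = 1.1556 m/s


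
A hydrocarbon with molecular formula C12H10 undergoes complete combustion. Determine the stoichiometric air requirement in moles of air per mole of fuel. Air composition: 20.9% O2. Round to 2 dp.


Balanced combustion: C12H10 + 14.5 O2 -> 12 CO2 + 5 H2O
O2 needed = C + H/4 = 12 + 10/4 = 14.50 moles
Air moles = O2 / 0.209 = 14.50 / 0.209 = 69.38 moles air


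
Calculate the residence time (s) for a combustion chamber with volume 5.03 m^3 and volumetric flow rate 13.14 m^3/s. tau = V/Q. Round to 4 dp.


tau = V / Q_flow
tau = 5.03 / 13.14 = 0.3828 s


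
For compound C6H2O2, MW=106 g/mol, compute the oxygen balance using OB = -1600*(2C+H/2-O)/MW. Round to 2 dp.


OB = -1600 * (2C + H/2 - O) / MW
Inner = 2*6 + 2/2 - 2 = 11.00
OB = -1600 * 11.00 / 106 = -166.04%


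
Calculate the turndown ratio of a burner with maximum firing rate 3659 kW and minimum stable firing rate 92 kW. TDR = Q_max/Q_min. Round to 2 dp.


TDR = Q_max / Q_min
TDR = 3659 / 92 = 39.77


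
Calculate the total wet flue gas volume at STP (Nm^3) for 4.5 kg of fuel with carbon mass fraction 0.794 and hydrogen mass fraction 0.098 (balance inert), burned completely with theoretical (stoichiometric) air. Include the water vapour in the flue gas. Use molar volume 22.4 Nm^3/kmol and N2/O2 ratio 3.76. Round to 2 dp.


Per kg fuel: CO2 = (C/12 kmol)*22.4 = (0.794/12)*22.4 = 1.48213 Nm^3
Per kg fuel: H2O = (H/2 kmol)*22.4 = (0.098/2)*22.4 = 1.09760 Nm^3
O2 needed per kg fuel = C/12 + H/4 = 0.794/12 + 0.098/4 = 0.09066667 kmol
Per kg fuel: N2 = O2*3.76*22.4 = 0.09066667*3.76*22.4 = 7.63631 Nm^3
Total per kg = 1.48213 + 1.09760 + 7.63631 = 10.21604 Nm^3
Total = 10.21604 * 4.5 = 45.97 Nm^3


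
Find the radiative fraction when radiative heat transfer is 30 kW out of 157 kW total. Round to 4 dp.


f_rad = Q_rad / Q_total
f_rad = 30 / 157 = 0.1911


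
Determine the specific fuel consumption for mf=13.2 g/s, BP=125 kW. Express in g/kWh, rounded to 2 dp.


SFC = (mf / BP) * 3600
Rate = 13.2 / 125 = 0.105600 g/(s*kW)
SFC = 0.105600 * 3600 = 380.16 g/kWh


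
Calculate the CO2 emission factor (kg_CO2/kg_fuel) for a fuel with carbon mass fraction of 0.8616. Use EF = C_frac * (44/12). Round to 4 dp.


EF = C_frac * (M_CO2 / M_C)
EF = 0.8616 * (44/12)
EF = 0.8616 * 3.666667 = 3.1592 kg_CO2/kg_fuel


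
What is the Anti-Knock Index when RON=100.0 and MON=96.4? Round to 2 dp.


AKI = (RON + MON) / 2
AKI = (100.0 + 96.4) / 2
AKI = 196.4 / 2 = 98.20


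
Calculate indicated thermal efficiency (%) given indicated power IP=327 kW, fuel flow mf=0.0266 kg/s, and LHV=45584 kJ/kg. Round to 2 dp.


eta_ith = (IP / (mf * LHV)) * 100
Denominator = 0.0266 * 45584 = 1212.5344 kW
eta_ith = (327 / 1212.5344) * 100 = 26.97%


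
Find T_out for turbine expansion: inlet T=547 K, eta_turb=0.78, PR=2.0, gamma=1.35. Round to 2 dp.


T_out = T_in * (1 - eta * (1 - PR^(-(gamma-1)/gamma)))
Exponent = -(1.35-1)/1.35 = -0.25925926
PR^exp = 2.0^(-0.25925926) = 0.83551680
Factor = 1 - 0.78*(1 - 0.83551680) = 0.87170310
T_out = 547 * 0.87170310 = 476.82 K


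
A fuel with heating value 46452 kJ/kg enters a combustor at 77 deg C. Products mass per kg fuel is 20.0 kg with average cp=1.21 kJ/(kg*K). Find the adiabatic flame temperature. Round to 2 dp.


T_ad = T_in + Hc / (m_p * cp)
Denominator = 20.0 * 1.21 = 24.2000
Temperature rise = 46452 / 24.2000 = 1919.50 K
T_ad = 77 + 1919.50 = 1996.50 deg C


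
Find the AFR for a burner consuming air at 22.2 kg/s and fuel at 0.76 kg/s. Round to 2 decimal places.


AFR = m_air / m_fuel
AFR = 22.2 / 0.76 = 29.21


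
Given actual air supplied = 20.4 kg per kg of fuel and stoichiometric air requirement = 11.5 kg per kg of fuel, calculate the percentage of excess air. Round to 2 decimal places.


Excess air = actual - stoichiometric = 20.4 - 11.5 = 8.90 kg/kg fuel
Excess air % = (excess / stoich) * 100 = (8.90 / 11.5) * 100 = 77.39%


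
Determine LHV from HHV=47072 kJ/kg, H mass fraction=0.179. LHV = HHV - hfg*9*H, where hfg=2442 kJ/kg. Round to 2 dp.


LHV = HHV - hfg * 9 * H
Water correction = 2442 * 9 * 0.179 = 3934.062 kJ/kg
LHV = 47072 - 3934.062 = 43137.94 kJ/kg


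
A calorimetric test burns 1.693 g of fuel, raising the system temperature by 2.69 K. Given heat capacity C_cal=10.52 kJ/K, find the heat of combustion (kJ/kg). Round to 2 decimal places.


Hc = C_cal * delta_T / m_fuel
Q_released = 10.52 * 2.69 = 28.2988 kJ
m_fuel = 1.693 g = 1.693/1000 kg = 0.001693 kg
Hc = 28.2988 / 0.001693 = 16715.18 kJ/kg


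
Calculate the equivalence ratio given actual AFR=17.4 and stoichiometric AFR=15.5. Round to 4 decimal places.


phi = AFR_stoich / AFR_actual
phi = 15.5 / 17.4 = 0.8908


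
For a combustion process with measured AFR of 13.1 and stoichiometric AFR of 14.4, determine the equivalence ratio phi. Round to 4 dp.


phi = AFR_stoich / AFR_actual
phi = 14.4 / 13.1 = 1.0992


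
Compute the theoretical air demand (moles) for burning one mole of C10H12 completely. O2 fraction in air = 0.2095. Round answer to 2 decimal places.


Balanced combustion: C10H12 + 13 O2 -> 10 CO2 + 6 H2O
O2 needed = C + H/4 = 10 + 12/4 = 13.00 moles
Air moles = O2 / 0.2095 = 13.00 / 0.2095 = 62.05 moles air


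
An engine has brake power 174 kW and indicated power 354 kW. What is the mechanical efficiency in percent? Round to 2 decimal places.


eta_mech = (BP / IP) * 100
Ratio = 174 / 354 = 0.4915
eta_mech = 0.4915 * 100 = 49.15%


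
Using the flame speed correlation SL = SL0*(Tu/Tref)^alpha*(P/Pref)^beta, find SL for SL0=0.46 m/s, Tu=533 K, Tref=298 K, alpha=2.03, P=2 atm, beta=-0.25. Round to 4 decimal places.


SL = SL0 * (Tu/Tref)^alpha * (P/Pref)^beta
T ratio = 533/298 = 1.78859060
(T ratio)^alpha = 1.78859060^2.03 = 3.255346
(P/Pref)^beta = 2^(-0.25) = 0.840896
SL = 0.46 * 3.255346 * 0.840896 = 1.2592 m/s


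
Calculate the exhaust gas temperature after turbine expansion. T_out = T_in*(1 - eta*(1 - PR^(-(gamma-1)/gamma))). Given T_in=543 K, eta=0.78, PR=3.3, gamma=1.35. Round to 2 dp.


T_out = T_in * (1 - eta * (1 - PR^(-(gamma-1)/gamma)))
Exponent = -(1.35-1)/1.35 = -0.25925926
PR^exp = 3.3^(-0.25925926) = 0.73378775
Factor = 1 - 0.78*(1 - 0.73378775) = 0.79235445
T_out = 543 * 0.79235445 = 430.25 K


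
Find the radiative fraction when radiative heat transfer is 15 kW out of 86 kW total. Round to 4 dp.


f_rad = Q_rad / Q_total
f_rad = 15 / 86 = 0.1744


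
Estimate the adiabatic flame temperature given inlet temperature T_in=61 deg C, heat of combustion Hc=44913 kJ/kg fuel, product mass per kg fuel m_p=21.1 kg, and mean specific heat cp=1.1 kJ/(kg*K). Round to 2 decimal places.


T_ad = T_in + Hc / (m_p * cp)
Denominator = 21.1 * 1.1 = 23.2100
Temperature rise = 44913 / 23.2100 = 1935.07 K
T_ad = 61 + 1935.07 = 1996.07 deg C


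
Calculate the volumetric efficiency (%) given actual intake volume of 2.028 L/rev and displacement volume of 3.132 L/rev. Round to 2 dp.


eta_v = (V_actual / V_disp) * 100
Ratio = 2.028 / 3.132 = 0.6475
eta_v = 0.6475 * 100 = 64.75%


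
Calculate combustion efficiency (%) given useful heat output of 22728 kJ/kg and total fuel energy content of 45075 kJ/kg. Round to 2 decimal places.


Efficiency = (Q_useful / Q_fuel) * 100
Efficiency = (22728 / 45075) * 100
Efficiency = 0.5042 * 100 = 50.42%


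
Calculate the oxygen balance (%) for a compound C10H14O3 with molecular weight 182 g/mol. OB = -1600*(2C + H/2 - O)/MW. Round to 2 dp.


OB = -1600 * (2C + H/2 - O) / MW
Inner = 2*10 + 14/2 - 3 = 24.00
OB = -1600 * 24.00 / 182 = -210.99%


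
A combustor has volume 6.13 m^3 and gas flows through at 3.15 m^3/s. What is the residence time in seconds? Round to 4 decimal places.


tau = V / Q_flow
tau = 6.13 / 3.15 = 1.9460 s


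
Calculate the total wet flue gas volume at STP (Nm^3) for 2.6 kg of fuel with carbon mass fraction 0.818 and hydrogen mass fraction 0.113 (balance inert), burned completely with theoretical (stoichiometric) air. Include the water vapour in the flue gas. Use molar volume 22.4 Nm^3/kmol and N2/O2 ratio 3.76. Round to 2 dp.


Per kg fuel: CO2 = (C/12 kmol)*22.4 = (0.818/12)*22.4 = 1.52693 Nm^3
Per kg fuel: H2O = (H/2 kmol)*22.4 = (0.113/2)*22.4 = 1.26560 Nm^3
O2 needed per kg fuel = C/12 + H/4 = 0.818/12 + 0.113/4 = 0.09641667 kmol
Per kg fuel: N2 = O2*3.76*22.4 = 0.09641667*3.76*22.4 = 8.12060 Nm^3
Total per kg = 1.52693 + 1.26560 + 8.12060 = 10.91313 Nm^3
Total = 10.91313 * 2.6 = 28.37 Nm^3


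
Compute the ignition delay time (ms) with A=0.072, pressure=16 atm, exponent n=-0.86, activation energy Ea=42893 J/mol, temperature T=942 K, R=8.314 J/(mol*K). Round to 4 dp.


tau = A * P^n * exp(Ea/(R*T))
P^n = 16^(-0.86) = 0.09214183
Ea/(R*T) = 42893/(8.314*942) = 5.476783
exp(Ea/(R*T)) = 239.076257
tau = 0.072 * 0.09214183 * 239.076257 = 1.5861 ms


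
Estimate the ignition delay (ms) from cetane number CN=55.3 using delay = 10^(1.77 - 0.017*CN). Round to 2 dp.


delay = 10^(1.77 - 0.017*CN)
Exponent = 1.77 - 0.017*55.3 = 0.8299
delay = 10^0.8299 = 6.76 ms


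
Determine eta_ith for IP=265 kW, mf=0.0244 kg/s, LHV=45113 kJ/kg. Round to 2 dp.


eta_ith = (IP / (mf * LHV)) * 100
Denominator = 0.0244 * 45113 = 1100.7572 kW
eta_ith = (265 / 1100.7572) * 100 = 24.07%


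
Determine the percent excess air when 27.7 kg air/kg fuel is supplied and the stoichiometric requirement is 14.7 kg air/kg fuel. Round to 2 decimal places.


Excess air = actual - stoichiometric = 27.7 - 14.7 = 13.00 kg/kg fuel
Excess air % = (excess / stoich) * 100 = (13.00 / 14.7) * 100 = 88.44%
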